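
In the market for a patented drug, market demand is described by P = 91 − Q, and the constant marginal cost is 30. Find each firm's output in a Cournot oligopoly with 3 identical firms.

q_i = 15.25

With 3 symmetric Cournot firms, each firm's FOC gives 91 − 4q = 30, so q = 15.25, Q = 3·15.25 = 45.75, and P = 45.25.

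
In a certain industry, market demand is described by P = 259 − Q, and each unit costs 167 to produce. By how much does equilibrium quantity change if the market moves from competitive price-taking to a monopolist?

Equilibrium quantity falls by 46

Perfect competition: P = MC = 167, so 259 − Q = 167 and Q = 92.
A monopolist chooses Q where MR = MC. MR = 259 − 2Q; setting this equal to 167 gives Q = 46 and P = 213.
Change in equilibrium quantity: 46 − 92 = −46.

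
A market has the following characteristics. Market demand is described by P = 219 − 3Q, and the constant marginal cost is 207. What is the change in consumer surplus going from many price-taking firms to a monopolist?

Consumer surplus falls by 18

Competitive firms price at marginal cost: P = 207, giving Q = 4.
CS = ½·(219 − 207)·4 = 24.
Monopoly sets MR = MC: 219 − 6Q = 207 ⇒ Q = 2, P = 219 − 3·2 = 213.
CS = ½·(219 − 213)·2 = 6.
Change in consumer surplus: 6 − 24 = −18.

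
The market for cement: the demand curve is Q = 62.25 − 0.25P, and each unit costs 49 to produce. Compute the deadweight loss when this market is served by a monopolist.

DWL = 1250

Inverting demand: P = 249 − 4Q.
Under competition P = MC = 49, so Q = (249 − 49)/4 = 50.
Monopoly sets MR = MC: 249 − 8Q = 49 ⇒ Q = 25, P = 249 − 4·25 = 149.
DWL is the triangle between Q = 25 and Q = 50: ½·(50 − 25)·(149 − 49) = 1250.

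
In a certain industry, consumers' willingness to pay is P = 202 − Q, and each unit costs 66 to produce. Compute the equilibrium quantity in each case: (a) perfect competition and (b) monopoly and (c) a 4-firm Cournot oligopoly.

Competition: Q = 136; Monopoly: Q = 68; Cournot: Q = 108.8

Competitive firms price at marginal cost: P = 66, giving Q = 136.
Monopoly sets MR = MC: 202 − 2Q = 66 ⇒ Q = 68, P = 202 − 68 = 134.
Cournot with 4 identical firms: the symmetric best-response condition is 202 − 5q = 66. Each firm produces q = 27.2, total output Q = 108.8, price P = 93.2.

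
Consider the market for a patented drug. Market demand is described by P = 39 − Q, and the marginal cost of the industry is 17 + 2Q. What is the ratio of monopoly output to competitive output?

Q_m/Q_c = 0.75

The monopolist equates marginal revenue to marginal cost: 39 − 2Q = 17 + 2Q, so Q = 5.5. From demand, P = 33.5.
Under competition P = MC: 39 − Q = 17 + 2Q ⇒ Q = 22/3, P = 95/3.
Ratio Q_m/Q_c = 5.5/(22/3) = 0.75.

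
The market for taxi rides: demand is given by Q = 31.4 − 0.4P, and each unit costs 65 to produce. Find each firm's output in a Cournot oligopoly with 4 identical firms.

q_i = 1.08

Inverting demand: P = 78.5 − 2.5Q.
Cournot with 4 identical firms: the symmetric best-response condition is 78.5 − 12.5q = 65. Each firm produces q = 1.08, total output Q = 4.32, price P = 67.7.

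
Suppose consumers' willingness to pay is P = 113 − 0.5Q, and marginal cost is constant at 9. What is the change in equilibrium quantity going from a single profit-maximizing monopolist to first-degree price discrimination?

A monopolist chooses Q where MR = MC. MR = 113 − Q; setting this equal to 9 gives Q = 104 and P = 61.
Under first-degree price discrimination the firm charges each unit its demand price and produces up to where P = MC, i.e. Q = 208. Consumer surplus is zero; producer surplus equals total surplus.
Change in equilibrium quantity: 208 − 104 = 104.

Q rises by 104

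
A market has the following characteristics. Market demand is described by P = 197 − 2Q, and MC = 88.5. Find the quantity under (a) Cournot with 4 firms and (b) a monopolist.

Cournot with 4 identical firms: the symmetric best-response condition is 197 − 10q = 88.5. Each firm produces q = 10.85, total output Q = 43.4, price P = 110.2.
The monopolist equates marginal revenue to marginal cost: 197 − 4Q = 88.5, so Q = 27.125. From demand, P = 142.75.

Cournot: Q = 43.4; Monopoly: Q = 27.125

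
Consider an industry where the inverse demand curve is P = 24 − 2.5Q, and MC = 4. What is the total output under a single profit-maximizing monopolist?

Q = 4

The monopolist equates marginal revenue to marginal cost: 24 − 5Q = 4, so Q = 4. From demand, P = 14.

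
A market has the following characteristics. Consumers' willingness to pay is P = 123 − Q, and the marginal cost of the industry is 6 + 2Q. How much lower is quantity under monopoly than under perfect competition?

Q falls by 9.75

Under competition P = MC: 123 − Q = 6 + 2Q ⇒ Q = 39, P = 84.
A monopolist chooses Q where MR = MC. MR = 123 − 2Q; setting this equal to 6 + 2Q gives Q = 29.25 and P = 93.75.
Change in quantity: 29.25 − 39 = −9.75.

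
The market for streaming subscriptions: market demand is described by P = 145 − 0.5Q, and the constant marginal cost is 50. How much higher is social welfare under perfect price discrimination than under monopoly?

TS rises by 2256.25

A monopolist chooses Q where MR = MC. MR = 145 − Q; setting this equal to 50 gives Q = 95 and P = 97.5.
CS = ½·(145 − 97.5)·95 = 2256.25; PS = (97.5 − 50)·95 = 4512.5; TS = 6768.75.
With perfect price discrimination, output is the efficient level Q = 190 (where demand meets MC), but every buyer pays their willingness to pay: CS = 0 and PS = total surplus.
TS = 9025 (equal to competitive TS).
Change in social welfare: 9025 − 6768.75 = 2256.25.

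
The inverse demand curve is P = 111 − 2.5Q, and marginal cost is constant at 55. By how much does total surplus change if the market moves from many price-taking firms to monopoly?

Under competition P = MC = 55, so Q = (111 − 55)/2.5 = 22.4.
CS = ½·(111 − 55)·22.4 = 627.2; PS = (55 − 55)·22.4 = 0; TS = 627.2.
The monopolist equates marginal revenue to marginal cost: 111 − 5Q = 55, so Q = 11.2. From demand, P = 83.
CS = ½·(111 − 83)·11.2 = 156.8; PS = (83 − 55)·11.2 = 313.6; TS = 470.4.
Change in total surplus: 470.4 − 627.2 = −156.8.

Total surplus falls by 156.8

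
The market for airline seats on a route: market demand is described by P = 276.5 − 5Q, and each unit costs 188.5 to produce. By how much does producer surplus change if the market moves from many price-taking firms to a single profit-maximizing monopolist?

PS rises by 387.2

Under competition P = MC = 188.5, so Q = (276.5 − 188.5)/5 = 17.6.
PS = (188.5 − 188.5)·17.6 = 0.
The monopolist equates marginal revenue to marginal cost: 276.5 − 10Q = 188.5, so Q = 8.8. From demand, P = 232.5.
PS = (232.5 − 188.5)·8.8 = 387.2.
Change in producer surplus: 387.2 − 0 = 387.2.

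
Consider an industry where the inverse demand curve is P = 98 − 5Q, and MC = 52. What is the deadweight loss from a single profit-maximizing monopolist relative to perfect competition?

DWL = 52.9

Competitive firms price at marginal cost: P = 52, giving Q = 9.2.
A monopolist chooses Q where MR = MC. MR = 98 − 10Q; setting this equal to 52 gives Q = 4.6 and P = 75.
DWL is the triangle between Q = 4.6 and Q = 9.2: ½·(9.2 − 4.6)·(75 − 52) = 52.9.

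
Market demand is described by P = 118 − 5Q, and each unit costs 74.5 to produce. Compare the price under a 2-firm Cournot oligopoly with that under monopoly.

Cournot with 2 identical firms: the symmetric best-response condition is 118 − 15q = 74.5. Each firm produces q = 2.9, total output Q = 5.8, price P = 89.
Monopoly sets MR = MC: 118 − 10Q = 74.5 ⇒ Q = 4.35, P = 118 − 5·4.35 = 96.25.

Cournot: P = 89; Monopoly: P = 96.25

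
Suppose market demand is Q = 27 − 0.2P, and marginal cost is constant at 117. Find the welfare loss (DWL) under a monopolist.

DWL = 8.1

Inverting demand: P = 135 − 5Q.
Competitive firms price at marginal cost: P = 117, giving Q = 3.6.
The monopolist equates marginal revenue to marginal cost: 135 − 10Q = 117, so Q = 1.8. From demand, P = 126.
DWL is the triangle between Q = 1.8 and Q = 3.6: ½·(3.6 − 1.8)·(126 − 117) = 8.1.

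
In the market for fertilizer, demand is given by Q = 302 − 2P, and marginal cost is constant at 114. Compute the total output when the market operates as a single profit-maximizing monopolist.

Inverting demand: P = 151 − 0.5Q.
A monopolist chooses Q where MR = MC. MR = 151 − Q; setting this equal to 114 gives Q = 37 and P = 132.5.

Q = 37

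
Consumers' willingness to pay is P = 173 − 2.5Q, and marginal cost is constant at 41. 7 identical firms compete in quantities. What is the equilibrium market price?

Cournot with 7 identical firms: the symmetric best-response condition is 173 − 20q = 41. Each firm produces q = 6.6, total output Q = 46.2, price P = 57.5.

P = 57.5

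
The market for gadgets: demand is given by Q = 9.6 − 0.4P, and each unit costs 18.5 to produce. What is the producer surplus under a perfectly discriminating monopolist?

PS = 6.05

Inverting demand: P = 24 − 2.5Q.
A perfectly discriminating monopolist sells every unit with P(Q) ≥ MC(Q), so output equals the competitive quantity Q = 2.2. Each buyer pays their reservation price, so CS = 0 and the firm captures all surplus.
PS = ½·(24 − 18.5)·2.2 = 6.05.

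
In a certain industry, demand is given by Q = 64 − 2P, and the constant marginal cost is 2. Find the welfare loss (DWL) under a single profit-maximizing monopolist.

DWL = 225

Inverting demand: P = 32 − 0.5Q.
Under competition P = MC = 2, so Q = (32 − 2)/0.5 = 60.
The monopolist equates marginal revenue to marginal cost: 32 − Q = 2, so Q = 30. From demand, P = 17.
DWL is the triangle between Q = 30 and Q = 60: ½·(60 − 30)·(17 − 2) = 225.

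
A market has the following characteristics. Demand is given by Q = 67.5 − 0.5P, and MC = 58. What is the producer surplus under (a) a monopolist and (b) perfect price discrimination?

Monopoly: PS = 741.125; Perfect PD: PS = 1482.25

Inverting demand: P = 135 − 2Q.
Monopoly sets MR = MC: 135 − 4Q = 58 ⇒ Q = 19.25, P = 135 − 2·19.25 = 96.5.
PS = (96.5 − 58)·19.25 = 741.125.
Under first-degree price discrimination the firm charges each unit its demand price and produces up to where P = MC, i.e. Q = 38.5. Consumer surplus is zero; producer surplus equals total surplus.
PS = ½·(135 − 58)·38.5 = 1482.25.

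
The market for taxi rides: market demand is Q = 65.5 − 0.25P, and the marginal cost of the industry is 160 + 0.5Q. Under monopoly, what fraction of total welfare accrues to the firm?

Inverting demand: P = 262 − 4Q.
The monopolist equates marginal revenue to marginal cost: 262 − 8Q = 160 + 0.5Q, so Q = 12. From demand, P = 214.
CS = ½·(262 − 214)·12 = 288.
PS = P·Q − VC(Q) = 214·12 − (160·12 + ½·0.5·12²) = 612.
Share captured = PS/TS = 612/900 = 0.68.

PS/TS = 0.68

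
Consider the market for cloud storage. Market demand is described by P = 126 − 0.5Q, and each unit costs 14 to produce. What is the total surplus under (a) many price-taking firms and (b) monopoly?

Competition: TS = 12544; Monopoly: TS = 9408

Under competition P = MC = 14, so Q = (126 − 14)/0.5 = 224.
CS = ½·(126 − 14)·224 = 12544; PS = (14 − 14)·224 = 0; TS = 12544.
Monopoly sets MR = MC: 126 − Q = 14 ⇒ Q = 112, P = 126 − 0.5·112 = 70.
CS = ½·(126 − 70)·112 = 3136; PS = (70 − 14)·112 = 6272; TS = 9408.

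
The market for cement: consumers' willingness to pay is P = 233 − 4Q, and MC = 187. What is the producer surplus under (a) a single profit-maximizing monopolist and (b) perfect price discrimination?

Monopoly: PS = 132.25; Perfect PD: PS = 264.5

A monopolist chooses Q where MR = MC. MR = 233 − 8Q; setting this equal to 187 gives Q = 5.75 and P = 210.
PS = (210 − 187)·5.75 = 132.25.
A perfectly discriminating monopolist sells every unit with P(Q) ≥ MC(Q), so output equals the competitive quantity Q = 11.5. Each buyer pays their reservation price, so CS = 0 and the firm captures all surplus.
PS = ½·(233 − 187)·11.5 = 264.5.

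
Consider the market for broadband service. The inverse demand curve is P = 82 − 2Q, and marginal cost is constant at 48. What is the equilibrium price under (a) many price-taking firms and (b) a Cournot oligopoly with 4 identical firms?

Competition: P = 48; Cournot: P = 54.8

Perfect competition: P = MC = 48, so 82 − 2Q = 48 and Q = 17.
With 4 symmetric Cournot firms, each firm's FOC gives 82 − 10q = 48, so q = 3.4, Q = 4·3.4 = 13.6, and P = 54.8.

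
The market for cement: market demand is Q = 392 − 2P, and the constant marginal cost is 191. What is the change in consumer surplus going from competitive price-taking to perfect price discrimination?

Inverting demand: P = 196 − 0.5Q.
Perfect competition: P = MC = 191, so 196 − 0.5Q = 191 and Q = 10.
CS = ½·(196 − 191)·10 = 25.
Under first-degree price discrimination the firm charges each unit its demand price and produces up to where P = MC, i.e. Q = 10. Consumer surplus is zero; producer surplus equals total surplus.
CS = 0.
Change in consumer surplus: 0 − 25 = −25.

CS falls by 25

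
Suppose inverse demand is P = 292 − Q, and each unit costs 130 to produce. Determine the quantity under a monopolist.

Q = 81

A monopolist chooses Q where MR = MC. MR = 292 − 2Q; setting this equal to 130 gives Q = 81 and P = 211.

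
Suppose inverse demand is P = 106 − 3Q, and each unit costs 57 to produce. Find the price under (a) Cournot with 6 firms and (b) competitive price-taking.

Cournot: P = 64; Competition: P = 57

Cournot with 6 identical firms: the symmetric best-response condition is 106 − 21q = 57. Each firm produces q = 7/3, total output Q = 14, price P = 64.
Competitive firms price at marginal cost: P = 57, giving Q = 49/3.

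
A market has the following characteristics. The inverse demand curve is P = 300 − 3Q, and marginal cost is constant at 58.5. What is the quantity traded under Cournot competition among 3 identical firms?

Q = 60.375

With 3 symmetric Cournot firms, each firm's FOC gives 300 − 12q = 58.5, so q = 20.125, Q = 3·20.125 = 60.375, and P = 118.875.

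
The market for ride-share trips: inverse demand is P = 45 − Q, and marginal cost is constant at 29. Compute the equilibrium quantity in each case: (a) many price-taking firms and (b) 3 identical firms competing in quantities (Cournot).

Competition: Q = 16; Cournot: Q = 12

Competitive firms price at marginal cost: P = 29, giving Q = 16.
With 3 symmetric Cournot firms, each firm's FOC gives 45 − 4q = 29, so q = 4, Q = 3·4 = 12, and P = 33.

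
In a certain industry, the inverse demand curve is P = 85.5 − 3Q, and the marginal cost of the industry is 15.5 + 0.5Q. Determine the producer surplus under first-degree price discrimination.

Under first-degree price discrimination the firm charges each unit its demand price and produces up to where P = MC, i.e. Q = 20. Consumer surplus is zero; producer surplus equals total surplus.
PS = ½·(85.5 − 15.5)·20 = 700.

PS = 700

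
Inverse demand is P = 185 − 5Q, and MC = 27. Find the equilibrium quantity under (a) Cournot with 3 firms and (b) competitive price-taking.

Cournot with 3 identical firms: the symmetric best-response condition is 185 − 20q = 27. Each firm produces q = 7.9, total output Q = 23.7, price P = 66.5.
Under competition P = MC = 27, so Q = (185 − 27)/5 = 31.6.

Cournot: Q = 23.7; Competition: Q = 31.6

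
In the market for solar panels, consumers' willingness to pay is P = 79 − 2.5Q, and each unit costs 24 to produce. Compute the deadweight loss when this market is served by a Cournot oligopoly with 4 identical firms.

DWL = 24.2

Under competition P = MC = 24, so Q = (79 − 24)/2.5 = 22.
In a 4-firm Cournot equilibrium, symmetry and the first-order condition give q = (79 − 24)/(12.5) = 4.4. So Q = 17.6 and P = 35.
DWL is the triangle between Q = 17.6 and Q = 22: ½·(22 − 17.6)·(35 − 24) = 24.2.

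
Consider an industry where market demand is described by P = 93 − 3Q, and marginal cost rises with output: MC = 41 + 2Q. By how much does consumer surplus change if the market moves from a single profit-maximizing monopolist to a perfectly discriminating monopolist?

Monopoly sets MR = MC: 93 − 6Q = 41 + 2Q ⇒ Q = 6.5, P = 93 − 3·6.5 = 73.5.
CS = ½·(93 − 73.5)·6.5 = 63.375.
Under first-degree price discrimination the firm charges each unit its demand price and produces up to where P = MC, i.e. Q = 10.4. Consumer surplus is zero; producer surplus equals total surplus.
CS = 0.
Change in consumer surplus: 0 − 63.375 = −63.375.

CS falls by 63.375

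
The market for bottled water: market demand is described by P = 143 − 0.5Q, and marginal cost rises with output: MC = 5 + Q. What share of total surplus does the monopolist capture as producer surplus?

The monopolist equates marginal revenue to marginal cost: 143 − Q = 5 + Q, so Q = 69. From demand, P = 108.5.
CS = ½·(143 − 108.5)·69 = 1190.25.
PS = P·Q − VC(Q) = 108.5·69 − (5·69 + ½·1·69²) = 4761.
Share captured = PS/TS = 4761/5951.25 = 0.8.

PS/TS = 0.8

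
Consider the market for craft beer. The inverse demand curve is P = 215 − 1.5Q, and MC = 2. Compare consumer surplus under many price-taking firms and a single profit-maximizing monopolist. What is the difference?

Competitive firms price at marginal cost: P = 2, giving Q = 142.
CS = ½·(215 − 2)·142 = 15123.
Monopoly sets MR = MC: 215 − 3Q = 2 ⇒ Q = 71, P = 215 − 1.5·71 = 108.5.
CS = ½·(215 − 108.5)·71 = 3780.75.
Change in consumer surplus: 3780.75 − 15123 = −11342.25.

CS falls by 11342.25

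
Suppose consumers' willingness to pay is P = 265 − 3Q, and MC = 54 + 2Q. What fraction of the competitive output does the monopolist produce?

Q_m/Q_c = 0.625

A monopolist chooses Q where MR = MC. MR = 265 − 6Q; setting this equal to 54 + 2Q gives Q = 26.375 and P = 185.875.
Under competition P = MC: 265 − 3Q = 54 + 2Q ⇒ Q = 42.2, P = 138.4.
Ratio Q_m/Q_c = 26.375/42.2 = 0.625.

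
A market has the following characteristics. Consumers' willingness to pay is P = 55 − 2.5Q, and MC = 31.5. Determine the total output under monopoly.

The monopolist equates marginal revenue to marginal cost: 55 − 5Q = 31.5, so Q = 4.7. From demand, P = 43.25.

Q = 4.7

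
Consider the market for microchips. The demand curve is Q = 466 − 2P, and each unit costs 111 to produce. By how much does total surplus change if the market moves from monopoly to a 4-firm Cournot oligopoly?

Inverting demand: P = 233 − 0.5Q.
The monopolist equates marginal revenue to marginal cost: 233 − Q = 111, so Q = 122. From demand, P = 172.
CS = ½·(233 − 172)·122 = 3721; PS = (172 − 111)·122 = 7442; TS = 11163.
With 4 symmetric Cournot firms, each firm's FOC gives 233 − 2.5q = 111, so q = 48.8, Q = 4·48.8 = 195.2, and P = 135.4.
CS = ½·(233 − 135.4)·195.2 = 9525.76; PS = (135.4 − 111)·195.2 = 4762.88; TS = 14288.64.
Change in total surplus: 14288.64 − 11163 = 3125.64.

Total surplus rises by 3125.64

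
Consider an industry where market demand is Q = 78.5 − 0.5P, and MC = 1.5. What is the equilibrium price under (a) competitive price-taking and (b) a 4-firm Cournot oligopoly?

Competition: P = 1.5; Cournot: P = 32.6

Inverting demand: P = 157 − 2Q.
Perfect competition: P = MC = 1.5, so 157 − 2Q = 1.5 and Q = 77.75.
With 4 symmetric Cournot firms, each firm's FOC gives 157 − 10q = 1.5, so q = 15.55, Q = 4·15.55 = 62.2, and P = 32.6.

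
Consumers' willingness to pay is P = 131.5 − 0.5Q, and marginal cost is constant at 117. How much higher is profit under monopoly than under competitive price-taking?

Profit rises by 105.125

Under competition P = MC = 117, so Q = (131.5 − 117)/0.5 = 29.
Profit = (117 − 117)·29 = 0.
The monopolist equates marginal revenue to marginal cost: 131.5 − Q = 117, so Q = 14.5. From demand, P = 124.25.
Profit = (124.25 − 117)·14.5 = 105.125.
Change in profit: 105.125 − 0 = 105.125.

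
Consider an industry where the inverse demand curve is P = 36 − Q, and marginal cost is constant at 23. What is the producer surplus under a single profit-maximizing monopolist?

Monopoly sets MR = MC: 36 − 2Q = 23 ⇒ Q = 6.5, P = 36 − 6.5 = 29.5.
PS = (29.5 − 23)·6.5 = 42.25.

PS = 42.25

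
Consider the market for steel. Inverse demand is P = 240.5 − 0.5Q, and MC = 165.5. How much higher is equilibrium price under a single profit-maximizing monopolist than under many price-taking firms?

P rises by 37.5

Perfect competition: P = MC = 165.5, so 240.5 − 0.5Q = 165.5 and Q = 150.
Monopoly sets MR = MC: 240.5 − Q = 165.5 ⇒ Q = 75, P = 240.5 − 0.5·75 = 203.
Change in equilibrium price: 203 − 165.5 = 37.5.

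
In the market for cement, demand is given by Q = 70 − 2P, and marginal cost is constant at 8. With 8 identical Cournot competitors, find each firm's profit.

Inverting demand: P = 35 − 0.5Q.
In a 8-firm Cournot equilibrium, symmetry and the first-order condition give q = (35 − 8)/(4.5) = 6. So Q = 48 and P = 11.
Each firm's profit = (11 − 8)·6 = 18.

π_i = 18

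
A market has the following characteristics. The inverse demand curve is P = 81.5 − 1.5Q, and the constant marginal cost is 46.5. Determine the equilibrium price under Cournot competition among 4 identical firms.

P = 53.5

Cournot with 4 identical firms: the symmetric best-response condition is 81.5 − 7.5q = 46.5. Each firm produces q = 14/3, total output Q = 56/3, price P = 53.5.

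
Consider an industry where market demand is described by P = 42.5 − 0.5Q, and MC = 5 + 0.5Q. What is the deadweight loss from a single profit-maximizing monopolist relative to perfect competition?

Under competition P = MC: 42.5 − 0.5Q = 5 + 0.5Q ⇒ Q = 37.5, P = 23.75.
The monopolist equates marginal revenue to marginal cost: 42.5 − Q = 5 + 0.5Q, so Q = 25. From demand, P = 30.
CS = ½·(42.5 − 23.75)·37.5 = 5625/16; PS = (23.75·37.5 − 5·37.5 − ½·0.5·37.5²) = 5625/16; TS = 703.125.
CS = ½·(42.5 − 30)·25 = 156.25; PS = (30·25 − 5·25 − ½·0.5·25²) = 468.75; TS = 625.
DWL = 703.125 − 625 = 78.125.

DWL = 78.125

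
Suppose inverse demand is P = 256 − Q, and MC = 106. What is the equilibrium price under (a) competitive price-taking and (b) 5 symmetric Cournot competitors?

Perfect competition: P = MC = 106, so 256 − Q = 106 and Q = 150.
In a 5-firm Cournot equilibrium, symmetry and the first-order condition give q = (256 − 106)/(6) = 25. So Q = 125 and P = 131.

Competition: P = 106; Cournot: P = 131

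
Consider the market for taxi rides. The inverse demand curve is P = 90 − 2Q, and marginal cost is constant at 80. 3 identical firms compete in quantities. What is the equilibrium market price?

P = 82.5

With 3 symmetric Cournot firms, each firm's FOC gives 90 − 8q = 80, so q = 1.25, Q = 3·1.25 = 3.75, and P = 82.5.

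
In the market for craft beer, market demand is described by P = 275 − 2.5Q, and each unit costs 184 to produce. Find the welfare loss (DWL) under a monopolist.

DWL = 414.05

Perfect competition: P = MC = 184, so 275 − 2.5Q = 184 and Q = 36.4.
The monopolist equates marginal revenue to marginal cost: 275 − 5Q = 184, so Q = 18.2. From demand, P = 229.5.
DWL is the triangle between Q = 18.2 and Q = 36.4: ½·(36.4 − 18.2)·(229.5 − 184) = 414.05.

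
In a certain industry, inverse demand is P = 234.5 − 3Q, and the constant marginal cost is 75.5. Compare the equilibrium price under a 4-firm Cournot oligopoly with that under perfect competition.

With 4 symmetric Cournot firms, each firm's FOC gives 234.5 − 15q = 75.5, so q = 10.6, Q = 4·10.6 = 42.4, and P = 107.3.
Competitive firms price at marginal cost: P = 75.5, giving Q = 53.

Cournot: P = 107.3; Competition: P = 75.5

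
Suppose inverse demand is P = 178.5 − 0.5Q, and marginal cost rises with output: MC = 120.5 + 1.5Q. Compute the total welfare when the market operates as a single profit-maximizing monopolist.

A monopolist chooses Q where MR = MC. MR = 178.5 − Q; setting this equal to 120.5 + 1.5Q gives Q = 23.2 and P = 166.9.
CS = ½·(178.5 − 166.9)·23.2 = 134.56; PS = (166.9·23.2 − 120.5·23.2 − ½·1.5·23.2²) = 672.8; TS = 807.36.

TS = 807.36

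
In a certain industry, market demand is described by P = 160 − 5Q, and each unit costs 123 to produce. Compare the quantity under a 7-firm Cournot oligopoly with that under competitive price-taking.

In a 7-firm Cournot equilibrium, symmetry and the first-order condition give q = (160 − 123)/(40) = 0.925. So Q = 6.475 and P = 127.625.
Perfect competition: P = MC = 123, so 160 − 5Q = 123 and Q = 7.4.

Cournot: Q = 6.475; Competition: Q = 7.4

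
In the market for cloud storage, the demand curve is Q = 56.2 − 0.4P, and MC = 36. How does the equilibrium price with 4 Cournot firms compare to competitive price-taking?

Cournot: P = 56.9; Competition: P = 36

Inverting demand: P = 140.5 − 2.5Q.
With 4 symmetric Cournot firms, each firm's FOC gives 140.5 − 12.5q = 36, so q = 8.36, Q = 4·8.36 = 33.44, and P = 56.9.
Competitive firms price at marginal cost: P = 36, giving Q = 41.8.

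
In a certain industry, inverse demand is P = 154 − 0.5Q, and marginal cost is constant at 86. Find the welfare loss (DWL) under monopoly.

Competitive firms price at marginal cost: P = 86, giving Q = 136.
The monopolist equates marginal revenue to marginal cost: 154 − Q = 86, so Q = 68. From demand, P = 120.
DWL is the triangle between Q = 68 and Q = 136: ½·(136 − 68)·(120 − 86) = 1156.

DWL = 1156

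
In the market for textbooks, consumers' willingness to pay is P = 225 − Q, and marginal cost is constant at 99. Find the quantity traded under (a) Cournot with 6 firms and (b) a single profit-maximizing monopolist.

Cournot: Q = 108; Monopoly: Q = 63

In a 6-firm Cournot equilibrium, symmetry and the first-order condition give q = (225 − 99)/(7) = 18. So Q = 108 and P = 117.
The monopolist equates marginal revenue to marginal cost: 225 − 2Q = 99, so Q = 63. From demand, P = 162.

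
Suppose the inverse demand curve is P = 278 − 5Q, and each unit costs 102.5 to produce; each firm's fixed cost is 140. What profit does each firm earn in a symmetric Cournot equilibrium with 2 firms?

With 2 symmetric Cournot firms, each firm's FOC gives 278 − 15q = 102.5, so q = 11.7, Q = 2·11.7 = 23.4, and P = 161.
Each firm's profit = (161 − 102.5)·11.7 − 140 = 544.45.

π_i = 544.45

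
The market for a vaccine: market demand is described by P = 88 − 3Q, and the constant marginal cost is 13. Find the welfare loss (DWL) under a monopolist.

DWL = 234.375

Under competition P = MC = 13, so Q = (88 − 13)/3 = 25.
The monopolist equates marginal revenue to marginal cost: 88 − 6Q = 13, so Q = 12.5. From demand, P = 50.5.
DWL is the triangle between Q = 12.5 and Q = 25: ½·(25 − 12.5)·(50.5 − 13) = 234.375.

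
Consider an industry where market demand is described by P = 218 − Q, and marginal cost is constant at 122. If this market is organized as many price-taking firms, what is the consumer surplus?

Competitive firms price at marginal cost: P = 122, giving Q = 96.
CS = ½·(218 − 122)·96 = 4608.

CS = 4608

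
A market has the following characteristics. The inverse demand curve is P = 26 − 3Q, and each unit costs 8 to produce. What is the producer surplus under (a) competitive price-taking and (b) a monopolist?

Under competition P = MC = 8, so Q = (26 − 8)/3 = 6.
PS = (8 − 8)·6 = 0.
The monopolist equates marginal revenue to marginal cost: 26 − 6Q = 8, so Q = 3. From demand, P = 17.
PS = (17 − 8)·3 = 27.

Competition: PS = 0; Monopoly: PS = 27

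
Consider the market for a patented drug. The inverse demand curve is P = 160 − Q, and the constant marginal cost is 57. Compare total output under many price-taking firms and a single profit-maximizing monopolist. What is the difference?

Perfect competition: P = MC = 57, so 160 − Q = 57 and Q = 103.
The monopolist equates marginal revenue to marginal cost: 160 − 2Q = 57, so Q = 51.5. From demand, P = 108.5.
Change in total output: 51.5 − 103 = −51.5.

Q falls by 51.5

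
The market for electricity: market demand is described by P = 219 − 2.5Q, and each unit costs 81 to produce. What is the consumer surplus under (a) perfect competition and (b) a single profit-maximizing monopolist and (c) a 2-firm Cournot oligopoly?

Competition: CS = 3808.8; Monopoly: CS = 952.2; Cournot: CS = 1692.8

Perfect competition: P = MC = 81, so 219 − 2.5Q = 81 and Q = 55.2.
CS = ½·(219 − 81)·55.2 = 3808.8.
Monopoly sets MR = MC: 219 − 5Q = 81 ⇒ Q = 27.6, P = 219 − 2.5·27.6 = 150.
CS = ½·(219 − 150)·27.6 = 952.2.
With 2 symmetric Cournot firms, each firm's FOC gives 219 − 7.5q = 81, so q = 18.4, Q = 2·18.4 = 36.8, and P = 127.
CS = ½·(219 − 127)·36.8 = 1692.8.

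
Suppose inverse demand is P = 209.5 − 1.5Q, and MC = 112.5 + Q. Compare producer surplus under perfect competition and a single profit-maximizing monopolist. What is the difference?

Producer surplus rises by 423.405

Competitive equilibrium sets price equal to marginal cost: 209.5 − 1.5Q = 112.5 + Q, so Q = 38.8 and P = 151.3.
PS = P·Q − VC(Q) = 151.3·38.8 − (112.5·38.8 + ½·1·38.8²) = 752.72.
Monopoly sets MR = MC: 209.5 − 3Q = 112.5 + Q ⇒ Q = 24.25, P = 209.5 − 1.5·24.25 = 173.125.
PS = P·Q − VC(Q) = 173.125·24.25 − (112.5·24.25 + ½·1·24.25²) = 1176.125.
Change in producer surplus: 1176.125 − 752.72 = 423.405.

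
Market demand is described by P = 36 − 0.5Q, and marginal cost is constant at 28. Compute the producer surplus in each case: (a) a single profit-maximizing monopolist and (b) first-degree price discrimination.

The monopolist equates marginal revenue to marginal cost: 36 − Q = 28, so Q = 8. From demand, P = 32.
PS = (32 − 28)·8 = 32.
A perfectly discriminating monopolist sells every unit with P(Q) ≥ MC(Q), so output equals the competitive quantity Q = 16. Each buyer pays their reservation price, so CS = 0 and the firm captures all surplus.
PS = ½·(36 − 28)·16 = 64.

Monopoly: PS = 32; Perfect PD: PS = 64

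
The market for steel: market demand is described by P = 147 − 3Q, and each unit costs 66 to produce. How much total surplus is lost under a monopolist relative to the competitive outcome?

DWL = 273.375

Under competition P = MC = 66, so Q = (147 − 66)/3 = 27.
A monopolist chooses Q where MR = MC. MR = 147 − 6Q; setting this equal to 66 gives Q = 13.5 and P = 106.5.
DWL is the triangle between Q = 13.5 and Q = 27: ½·(27 − 13.5)·(106.5 − 66) = 273.375.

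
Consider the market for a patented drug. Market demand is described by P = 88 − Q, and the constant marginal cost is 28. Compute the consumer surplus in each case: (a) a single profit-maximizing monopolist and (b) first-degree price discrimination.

Monopoly: CS = 450; Perfect PD: CS = 0

A monopolist chooses Q where MR = MC. MR = 88 − 2Q; setting this equal to 28 gives Q = 30 and P = 58.
CS = ½·(88 − 58)·30 = 450.
With perfect price discrimination, output is the efficient level Q = 60 (where demand meets MC), but every buyer pays their willingness to pay: CS = 0 and PS = total surplus.
CS = 0.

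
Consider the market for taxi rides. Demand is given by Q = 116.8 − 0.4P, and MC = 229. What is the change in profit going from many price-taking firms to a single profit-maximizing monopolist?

Inverting demand: P = 292 − 2.5Q.
Perfect competition: P = MC = 229, so 292 − 2.5Q = 229 and Q = 25.2.
Profit = (229 − 229)·25.2 = 0.
A monopolist chooses Q where MR = MC. MR = 292 − 5Q; setting this equal to 229 gives Q = 12.6 and P = 260.5.
Profit = (260.5 − 229)·12.6 = 396.9.
Change in profit: 396.9 − 0 = 396.9.

π rises by 396.9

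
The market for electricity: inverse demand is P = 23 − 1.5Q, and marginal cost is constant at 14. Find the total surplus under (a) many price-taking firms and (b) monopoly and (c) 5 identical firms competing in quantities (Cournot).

Competition: TS = 27; Monopoly: TS = 20.25; Cournot: TS = 26.25

Perfect competition: P = MC = 14, so 23 − 1.5Q = 14 and Q = 6.
CS = ½·(23 − 14)·6 = 27; PS = (14 − 14)·6 = 0; TS = 27.
The monopolist equates marginal revenue to marginal cost: 23 − 3Q = 14, so Q = 3. From demand, P = 18.5.
CS = ½·(23 − 18.5)·3 = 6.75; PS = (18.5 − 14)·3 = 13.5; TS = 20.25.
Cournot with 5 identical firms: the symmetric best-response condition is 23 − 9q = 14. Each firm produces q = 1, total output Q = 5, price P = 15.5.
CS = ½·(23 − 15.5)·5 = 18.75; PS = (15.5 − 14)·5 = 7.5; TS = 26.25.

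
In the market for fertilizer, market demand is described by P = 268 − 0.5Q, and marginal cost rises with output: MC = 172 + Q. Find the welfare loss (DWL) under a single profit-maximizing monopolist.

DWL = 192

Under competition P = MC: 268 − 0.5Q = 172 + Q ⇒ Q = 64, P = 236.
Monopoly sets MR = MC: 268 − Q = 172 + Q ⇒ Q = 48, P = 268 − 0.5·48 = 244.
CS = ½·(268 − 236)·64 = 1024; PS = (236·64 − 172·64 − ½·1·64²) = 2048; TS = 3072.
CS = ½·(268 − 244)·48 = 576; PS = (244·48 − 172·48 − ½·1·48²) = 2304; TS = 2880.
DWL = 3072 − 2880 = 192.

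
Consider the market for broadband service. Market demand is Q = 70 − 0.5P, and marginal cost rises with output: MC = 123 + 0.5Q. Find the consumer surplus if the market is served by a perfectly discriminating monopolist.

CS = 0

Inverting demand: P = 140 − 2Q.
With perfect price discrimination, output is the efficient level Q = 6.8 (where demand meets MC), but every buyer pays their willingness to pay: CS = 0 and PS = total surplus.
CS = 0.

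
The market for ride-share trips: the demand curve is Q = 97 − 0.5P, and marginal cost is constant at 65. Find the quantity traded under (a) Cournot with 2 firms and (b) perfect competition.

Inverting demand: P = 194 − 2Q.
In a 2-firm Cournot equilibrium, symmetry and the first-order condition give q = (194 − 65)/(6) = 21.5. So Q = 43 and P = 108.
Under competition P = MC = 65, so Q = (194 − 65)/2 = 64.5.

Cournot: Q = 43; Competition: Q = 64.5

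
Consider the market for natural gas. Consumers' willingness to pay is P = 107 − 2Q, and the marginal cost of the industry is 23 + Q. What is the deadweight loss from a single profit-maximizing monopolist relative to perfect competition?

Under competition P = MC: 107 − 2Q = 23 + Q ⇒ Q = 28, P = 51.
The monopolist equates marginal revenue to marginal cost: 107 − 4Q = 23 + Q, so Q = 16.8. From demand, P = 73.4.
CS = ½·(107 − 51)·28 = 784; PS = (51·28 − 23·28 − ½·1·28²) = 392; TS = 1176.
CS = ½·(107 − 73.4)·16.8 = 282.24; PS = (73.4·16.8 − 23·16.8 − ½·1·16.8²) = 705.6; TS = 987.84.
DWL = 1176 − 987.84 = 188.16.

DWL = 188.16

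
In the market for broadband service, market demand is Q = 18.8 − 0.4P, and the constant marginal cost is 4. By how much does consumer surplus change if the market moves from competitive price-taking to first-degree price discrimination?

Inverting demand: P = 47 − 2.5Q.
Under competition P = MC = 4, so Q = (47 − 4)/2.5 = 17.2.
CS = ½·(47 − 4)·17.2 = 369.8.
Under first-degree price discrimination the firm charges each unit its demand price and produces up to where P = MC, i.e. Q = 17.2. Consumer surplus is zero; producer surplus equals total surplus.
CS = 0.
Change in consumer surplus: 0 − 369.8 = −369.8.

Consumer surplus falls by 369.8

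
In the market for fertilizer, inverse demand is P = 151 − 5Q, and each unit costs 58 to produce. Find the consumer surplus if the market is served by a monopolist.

CS = 216.225

Monopoly sets MR = MC: 151 − 10Q = 58 ⇒ Q = 9.3, P = 151 − 5·9.3 = 104.5.
CS = ½·(151 − 104.5)·9.3 = 216.225.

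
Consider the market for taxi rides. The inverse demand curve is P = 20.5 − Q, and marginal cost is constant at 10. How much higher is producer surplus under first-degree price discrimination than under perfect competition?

Competitive firms price at marginal cost: P = 10, giving Q = 10.5.
PS = (10 − 10)·10.5 = 0.
Under first-degree price discrimination the firm charges each unit its demand price and produces up to where P = MC, i.e. Q = 10.5. Consumer surplus is zero; producer surplus equals total surplus.
PS = ½·(20.5 − 10)·10.5 = 55.125.
Change in producer surplus: 55.125 − 0 = 55.125.

Producer surplus rises by 55.125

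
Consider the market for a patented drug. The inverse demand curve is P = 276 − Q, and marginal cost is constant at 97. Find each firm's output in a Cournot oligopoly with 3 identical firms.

In a 3-firm Cournot equilibrium, symmetry and the first-order condition give q = (276 − 97)/(4) = 44.75. So Q = 134.25 and P = 141.75.

q_i = 44.75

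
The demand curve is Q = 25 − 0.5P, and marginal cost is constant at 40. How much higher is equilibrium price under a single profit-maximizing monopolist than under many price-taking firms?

Inverting demand: P = 50 − 2Q.
Under competition P = MC = 40, so Q = (50 − 40)/2 = 5.
The monopolist equates marginal revenue to marginal cost: 50 − 4Q = 40, so Q = 2.5. From demand, P = 45.
Change in equilibrium price: 45 − 40 = 5.

P rises by 5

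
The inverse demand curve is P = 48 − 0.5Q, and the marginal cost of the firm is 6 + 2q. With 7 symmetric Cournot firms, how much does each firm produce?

With 7 symmetric Cournot firms, each firm's FOC gives 48 − 4q = 6 + 2q, so q = 7, Q = 7·7 = 49, and P = 23.5.

q_i = 7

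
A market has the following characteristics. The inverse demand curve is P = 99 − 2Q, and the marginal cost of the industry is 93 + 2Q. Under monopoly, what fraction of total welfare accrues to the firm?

PS/TS = 0.75

The monopolist equates marginal revenue to marginal cost: 99 − 4Q = 93 + 2Q, so Q = 1. From demand, P = 97.
CS = ½·(99 − 97)·1 = 1.
PS = P·Q − VC(Q) = 97·1 − (93·1 + ½·2·1²) = 3.
Share captured = PS/TS = 3/4 = 0.75.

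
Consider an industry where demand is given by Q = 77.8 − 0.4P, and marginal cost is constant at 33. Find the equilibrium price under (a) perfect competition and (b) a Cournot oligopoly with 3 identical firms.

Competition: P = 33; Cournot: P = 73.375

Inverting demand: P = 194.5 − 2.5Q.
Under competition P = MC = 33, so Q = (194.5 − 33)/2.5 = 64.6.
With 3 symmetric Cournot firms, each firm's FOC gives 194.5 − 10q = 33, so q = 16.15, Q = 3·16.15 = 48.45, and P = 73.375.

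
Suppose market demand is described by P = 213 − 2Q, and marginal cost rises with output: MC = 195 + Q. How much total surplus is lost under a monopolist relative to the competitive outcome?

Under competition P = MC: 213 − 2Q = 195 + Q ⇒ Q = 6, P = 201.
Monopoly sets MR = MC: 213 − 4Q = 195 + Q ⇒ Q = 3.6, P = 213 − 2·3.6 = 205.8.
CS = ½·(213 − 201)·6 = 36; PS = (201·6 − 195·6 − ½·1·6²) = 18; TS = 54.
CS = ½·(213 − 205.8)·3.6 = 12.96; PS = (205.8·3.6 − 195·3.6 − ½·1·3.6²) = 32.4; TS = 45.36.
DWL = 54 − 45.36 = 8.64.

DWL = 8.64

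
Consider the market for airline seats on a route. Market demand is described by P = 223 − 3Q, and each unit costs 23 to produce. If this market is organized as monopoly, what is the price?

P = 123

Monopoly sets MR = MC: 223 − 6Q = 23 ⇒ Q = 100/3, P = 223 − 3·100/3 = 123.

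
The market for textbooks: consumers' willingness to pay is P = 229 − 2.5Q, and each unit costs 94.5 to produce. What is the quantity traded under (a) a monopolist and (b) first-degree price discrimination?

The monopolist equates marginal revenue to marginal cost: 229 − 5Q = 94.5, so Q = 26.9. From demand, P = 161.75.
Under first-degree price discrimination the firm charges each unit its demand price and produces up to where P = MC, i.e. Q = 53.8. Consumer surplus is zero; producer surplus equals total surplus.

Monopoly: Q = 26.9; Perfect PD: Q = 53.8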